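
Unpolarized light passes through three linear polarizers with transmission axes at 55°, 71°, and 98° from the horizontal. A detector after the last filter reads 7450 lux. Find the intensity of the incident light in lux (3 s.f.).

Unpolarized light through the first polarizer → I₁ = ½ I₀, now polarized at 55°.
I₂ = I₁ cos²(71° − 55°) = 0.5 I₀ · cos²(16°) = 0.462 I₀.
I₃ = I₂ cos²(98° − 71°) = 0.462 I₀ · cos²(27°) = 0.3668 I₀.
So 7450 lux = 0.3668 I₀, giving I₀ = 7450/0.3668 = 2.031e+04 lux.

I₀ ≈ 2.03e4 lux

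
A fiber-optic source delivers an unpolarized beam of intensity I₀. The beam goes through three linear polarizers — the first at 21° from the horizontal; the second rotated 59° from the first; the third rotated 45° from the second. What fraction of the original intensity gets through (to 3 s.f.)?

≈ 0.0663 I₀

Unpolarized light through the first polarizer → I₁ = ½ I₀, now polarized at 21°.
I₂ = I₁ cos²(59°) = 0.5 · 0.2653 I₀ = 0.1326 I₀.
I₃ = I₂ cos²(45°) = 0.1326 · 0.5 I₀ = 0.06632 I₀.
Transmitted fraction = 0.06632.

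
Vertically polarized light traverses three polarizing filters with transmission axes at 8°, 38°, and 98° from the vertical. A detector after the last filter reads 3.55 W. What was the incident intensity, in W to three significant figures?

By Malus's law, I₁ = I₀ cos²(8° − 0°) = I₀ cos²(8°) = 0.9806 I₀.
I₂ = I₁ cos²(38° − 8°) = 0.9806 I₀ · cos²(30°) = 0.7355 I₀.
I₃ = I₂ cos²(98° − 38°) = 0.7355 I₀ · cos²(60°) = 0.1839 I₀.
So 3.55 W = 0.1839 I₀, giving I₀ = 3.55/0.1839 = 19.31 W.

I₀ ≈ 19.3 W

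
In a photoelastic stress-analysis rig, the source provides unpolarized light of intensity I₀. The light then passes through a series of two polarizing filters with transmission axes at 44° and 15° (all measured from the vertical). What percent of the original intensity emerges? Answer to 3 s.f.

≈ 38.2%

Unpolarized light through the first polarizer → I₁ = ½ I₀, now polarized at 44°.
I₂ = I₁ cos²(15° − 44°) = 0.5 I₀ · cos²(29°) = 0.3825 I₀.
That is 38.25% of the incident intensity.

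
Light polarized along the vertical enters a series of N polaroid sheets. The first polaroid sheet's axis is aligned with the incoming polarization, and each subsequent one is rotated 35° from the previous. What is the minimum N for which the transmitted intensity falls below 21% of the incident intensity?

N = 5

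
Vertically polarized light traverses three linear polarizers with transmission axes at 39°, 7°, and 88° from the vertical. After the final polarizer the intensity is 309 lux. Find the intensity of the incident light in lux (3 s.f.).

I₁ = I₀ cos²(39° − 0°) = I₀ cos²(39°) = 0.604 I₀.
I₂ = I₁ cos²(7° − 39°) = 0.604 I₀ · cos²(32°) = 0.4344 I₀.
I₃ = I₂ cos²(88° − 7°) = 0.4344 I₀ · cos²(81°) = 0.01063 I₀.
So 309 lux = 0.01063 I₀, giving I₀ = 309/0.01063 = 2.907e+04 lux.

I₀ ≈ 2.91e4 lux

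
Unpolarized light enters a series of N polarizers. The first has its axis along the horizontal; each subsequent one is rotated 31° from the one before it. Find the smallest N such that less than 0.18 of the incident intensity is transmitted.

N = 5

First polarizer halves the unpolarized light: factor 1/2.
Each further stage multiplies by cos²(31°) = 0.7347.
After N polarizers: T = 0.5·0.7347^(N−1). Require T < 0.18 ⇒ N−1 > ln(0.18/0.5)/ln(0.7347) = 3.31, so N−1 ≥ 4 and N = 5.
Check: N=5 gives T = 0.1457 < 0.18; N=4 gives T = 0.1983.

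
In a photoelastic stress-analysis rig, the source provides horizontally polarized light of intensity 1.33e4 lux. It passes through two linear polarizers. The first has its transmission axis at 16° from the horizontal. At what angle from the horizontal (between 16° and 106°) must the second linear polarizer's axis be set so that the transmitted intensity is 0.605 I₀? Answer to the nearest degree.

θ ≈ 52°

I₁ = I₀ cos²(16° − 0°) = I₀ cos²(16°) = 0.924 I₀.
Need I₂/I₀ = 0.605, so cos²(θ − 16°) = 0.605 / 0.924 = 0.6547.
θ − 16° = arccos(√0.6547) = 36.0°, giving θ ≈ 16 + 36.0 = 52.0°.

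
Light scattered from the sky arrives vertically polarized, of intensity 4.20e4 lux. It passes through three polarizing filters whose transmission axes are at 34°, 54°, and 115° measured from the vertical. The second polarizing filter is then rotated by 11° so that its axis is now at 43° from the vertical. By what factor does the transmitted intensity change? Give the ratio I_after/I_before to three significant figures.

Before rotation:
I₁ = I₀ cos²(34° − 0°) = I₀ cos²(34°) = 0.6873 I₀.
I₂ = I₁ cos²(54° − 34°) = 0.6873 I₀ · cos²(20°) = 0.6069 I₀.
I₃ = I₂ cos²(115° − 54°) = 0.6069 I₀ · cos²(61°) = 0.1426 I₀.
After rotation:
I₁ = I₀ cos²(34° − 0°) = I₀ cos²(34°) = 0.6873 I₀.
I₂ = I₁ cos²(43° − 34°) = 0.6873 I₀ · cos²(9°) = 0.6705 I₀.
I₃ = I₂ cos²(115° − 43°) = 0.6705 I₀ · cos²(72°) = 0.06403 I₀.
Ratio = 0.06403 / 0.1426 = 0.4488.

I_new/I_old ≈ 0.449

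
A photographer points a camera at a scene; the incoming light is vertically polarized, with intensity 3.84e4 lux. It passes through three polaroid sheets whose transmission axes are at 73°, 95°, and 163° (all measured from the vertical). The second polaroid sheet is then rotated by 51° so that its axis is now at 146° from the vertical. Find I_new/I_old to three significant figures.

I_new/I_old ≈ 0.648

Before rotation:
By Malus's law, I₁ = I₀ cos²(73° − 0°) = I₀ cos²(73°) = 0.08548 I₀.
I₂ = I₁ cos²(95° − 73°) = 0.08548 I₀ · cos²(22°) = 0.07349 I₀.
I₃ = I₂ cos²(163° − 95°) = 0.07349 I₀ · cos²(68°) = 0.01031 I₀.
After rotation:
I₁ = I₀ cos²(73° − 0°) = I₀ cos²(73°) = 0.08548 I₀.
I₂ = I₁ cos²(146° − 73°) = 0.08548 I₀ · cos²(73°) = 0.007307 I₀.
I₃ = I₂ cos²(163° − 146°) = 0.007307 I₀ · cos²(17°) = 0.006682 I₀.
Ratio = 0.006682 / 0.01031 = 0.648.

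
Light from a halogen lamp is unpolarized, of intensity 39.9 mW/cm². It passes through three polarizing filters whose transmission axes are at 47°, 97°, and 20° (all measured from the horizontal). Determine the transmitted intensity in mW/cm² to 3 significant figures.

I ≈ 0.417 mW/cm²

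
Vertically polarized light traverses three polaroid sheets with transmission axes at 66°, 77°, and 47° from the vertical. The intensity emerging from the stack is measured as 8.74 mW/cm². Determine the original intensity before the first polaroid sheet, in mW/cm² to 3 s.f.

By Malus's law, I₁ = I₀ cos²(66° − 0°) = I₀ cos²(66°) = 0.1654 I₀.
I₂ = I₁ cos²(77° − 66°) = 0.1654 I₀ · cos²(11°) = 0.1594 I₀.
I₃ = I₂ cos²(47° − 77°) = 0.1594 I₀ · cos²(30°) = 0.1196 I₀.
So 8.74 mW/cm² = 0.1196 I₀, giving I₀ = 8.74/0.1196 = 73.1 mW/cm².

I₀ ≈ 73.1 mW/cm²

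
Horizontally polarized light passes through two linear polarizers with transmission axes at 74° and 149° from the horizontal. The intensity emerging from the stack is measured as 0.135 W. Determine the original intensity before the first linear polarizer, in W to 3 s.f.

I₀ ≈ 26.5 W

I₁ = I₀ cos²(74° − 0°) = I₀ cos²(74°) = 0.07598 I₀.
I₂ = I₁ cos²(149° − 74°) = 0.07598 I₀ · cos²(75°) = 0.005089 I₀.
So 0.135 W = 0.005089 I₀, giving I₀ = 0.135/0.005089 = 26.53 W.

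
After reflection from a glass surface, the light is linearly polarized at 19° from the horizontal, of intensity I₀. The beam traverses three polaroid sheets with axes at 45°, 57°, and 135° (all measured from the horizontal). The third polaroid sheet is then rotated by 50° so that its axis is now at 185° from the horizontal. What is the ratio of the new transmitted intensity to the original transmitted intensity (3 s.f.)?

I_new/I_old ≈ 8.77

Before rotation:
By Malus's law, I₁ = I₀ cos²(45° − 19°) = I₀ cos²(26°) = 0.8078 I₀.
I₂ = I₁ cos²(57° − 45°) = 0.8078 I₀ · cos²(12°) = 0.7729 I₀.
I₃ = I₂ cos²(135° − 57°) = 0.7729 I₀ · cos²(78°) = 0.03341 I₀.
After rotation:
I₁ = I₀ cos²(45° − 19°) = I₀ cos²(26°) = 0.8078 I₀.
I₂ = I₁ cos²(57° − 45°) = 0.8078 I₀ · cos²(12°) = 0.7729 I₀.
Angle between axes 2 and 3: 52°. I₃ = 0.7729 I₀ · cos²(52°) = 0.293 I₀.
Ratio = 0.293 / 0.03341 = 8.769.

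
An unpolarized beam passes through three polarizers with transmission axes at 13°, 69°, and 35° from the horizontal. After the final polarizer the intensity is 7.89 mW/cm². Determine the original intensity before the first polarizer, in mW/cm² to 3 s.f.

Unpolarized light through the first polarizer → I₁ = ½ I₀, now polarized at 13°.
I₂ = I₁ cos²(69° − 13°) = 0.5 I₀ · cos²(56°) = 0.1563 I₀.
I₃ = I₂ cos²(35° − 69°) = 0.1563 I₀ · cos²(34°) = 0.1075 I₀.
So 7.89 mW/cm² = 0.1075 I₀, giving I₀ = 7.89/0.1075 = 73.42 mW/cm².

I₀ ≈ 73.4 mW/cm²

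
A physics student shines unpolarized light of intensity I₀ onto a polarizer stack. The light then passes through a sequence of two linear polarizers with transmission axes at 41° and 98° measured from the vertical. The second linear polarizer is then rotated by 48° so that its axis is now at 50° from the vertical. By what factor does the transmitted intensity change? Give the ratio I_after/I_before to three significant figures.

I_new/I_old ≈ 3.29

Before rotation:
Unpolarized light through the first polarizer → I₁ = ½ I₀, now polarized at 41°.
I₂ = I₁ cos²(98° − 41°) = 0.5 I₀ · cos²(57°) = 0.1483 I₀.
After rotation:
Unpolarized light through the first polarizer → I₁ = ½ I₀, now polarized at 41°.
I₂ = I₁ cos²(50° − 41°) = 0.5 I₀ · cos²(9°) = 0.4878 I₀.
Ratio = 0.4878 / 0.1483 = 3.289.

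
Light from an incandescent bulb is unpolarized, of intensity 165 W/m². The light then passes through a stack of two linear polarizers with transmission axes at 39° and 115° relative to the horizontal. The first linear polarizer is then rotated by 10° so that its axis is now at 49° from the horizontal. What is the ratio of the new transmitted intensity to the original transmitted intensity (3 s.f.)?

I_new/I_old ≈ 2.83

Before rotation:
Unpolarized light through the first polarizer → I₁ = ½ I₀, now polarized at 39°.
I₂ = I₁ cos²(115° − 39°) = 0.5 I₀ · cos²(76°) = 0.02926 I₀.
After rotation:
Unpolarized light through the first polarizer → I₁ = ½ I₀, now polarized at 49°.
I₂ = I₁ cos²(115° − 49°) = 0.5 I₀ · cos²(66°) = 0.08272 I₀.
Ratio = 0.08272 / 0.02926 = 2.827.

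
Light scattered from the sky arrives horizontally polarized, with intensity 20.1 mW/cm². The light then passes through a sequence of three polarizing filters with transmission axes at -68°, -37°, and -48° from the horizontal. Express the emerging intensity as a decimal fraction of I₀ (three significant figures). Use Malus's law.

By Malus's law, I₁ = 20.1 mW/cm² · cos²(68°) = 2.821 mW/cm².
I₂ = I₁ · cos²(31°) = 2.821 · 0.7347 = 2.072 mW/cm².
I₃ = I₂ · cos²(11°) = 2.072 · 0.9636 = 1.997 mW/cm².
Transmitted fraction = 0.09935.

I/I₀ ≈ 0.0994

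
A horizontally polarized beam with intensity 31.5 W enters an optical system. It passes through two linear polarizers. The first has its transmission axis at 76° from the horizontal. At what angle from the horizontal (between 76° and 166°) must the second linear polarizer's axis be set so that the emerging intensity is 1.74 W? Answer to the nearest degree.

θ ≈ 90°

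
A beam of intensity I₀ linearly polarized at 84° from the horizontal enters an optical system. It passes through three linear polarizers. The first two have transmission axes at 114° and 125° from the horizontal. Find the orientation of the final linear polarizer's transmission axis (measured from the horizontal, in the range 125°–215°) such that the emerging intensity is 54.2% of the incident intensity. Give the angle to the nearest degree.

θ ≈ 155°

By Malus's law, I₁ = I₀ cos²(114° − 84°) = I₀ cos²(30°) = 0.75 I₀.
I₂ = I₁ cos²(125° − 114°) = 0.75 I₀ · cos²(11°) = 0.7227 I₀.
Need I₃/I₀ = 0.542, so cos²(θ − 125°) = 0.542 / 0.7227 = 0.75.
θ − 125° = arccos(√0.75) = 30.0°, giving θ ≈ 125 + 30.0 = 155.0°.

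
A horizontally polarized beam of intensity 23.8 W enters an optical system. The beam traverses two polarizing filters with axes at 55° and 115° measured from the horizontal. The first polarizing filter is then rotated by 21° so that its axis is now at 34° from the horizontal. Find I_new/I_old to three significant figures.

I_new/I_old ≈ 0.204

Before rotation:
I₁ = I₀ cos²(55° − 0°) = I₀ cos²(55°) = 0.329 I₀.
I₂ = I₁ cos²(115° − 55°) = 0.329 I₀ · cos²(60°) = 0.08225 I₀.
After rotation:
I₁ = I₀ cos²(34° − 0°) = I₀ cos²(34°) = 0.6873 I₀.
I₂ = I₁ cos²(115° − 34°) = 0.6873 I₀ · cos²(81°) = 0.01682 I₀.
Ratio = 0.01682 / 0.08225 = 0.2045.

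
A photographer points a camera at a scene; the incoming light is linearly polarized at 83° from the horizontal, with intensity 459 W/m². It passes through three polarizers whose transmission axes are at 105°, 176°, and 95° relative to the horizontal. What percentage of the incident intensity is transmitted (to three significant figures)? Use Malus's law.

By Malus's law, I₁ = 459 W/m² · cos²(22°) = 394.6 W/m².
I₂ = I₁ · cos²(71°) = 394.6 · 0.106 = 41.82 W/m².
I₃ = I₂ · cos²(81°) = 41.82 · 0.02447 = 1.024 W/m².
That is 0.223% of the incident intensity.

≈ 0.223%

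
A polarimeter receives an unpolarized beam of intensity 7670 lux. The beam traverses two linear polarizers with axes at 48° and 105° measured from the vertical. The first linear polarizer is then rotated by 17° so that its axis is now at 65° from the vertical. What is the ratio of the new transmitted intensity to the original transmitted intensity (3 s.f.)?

I_new/I_old ≈ 1.98

Before rotation:
Unpolarized light through the first polarizer → I₁ = ½ I₀, now polarized at 48°.
I₂ = I₁ cos²(105° − 48°) = 0.5 I₀ · cos²(57°) = 0.1483 I₀.
After rotation:
Unpolarized light through the first polarizer → I₁ = ½ I₀, now polarized at 65°.
I₂ = I₁ cos²(105° − 65°) = 0.5 I₀ · cos²(40°) = 0.2934 I₀.
Ratio = 0.2934 / 0.1483 = 1.978.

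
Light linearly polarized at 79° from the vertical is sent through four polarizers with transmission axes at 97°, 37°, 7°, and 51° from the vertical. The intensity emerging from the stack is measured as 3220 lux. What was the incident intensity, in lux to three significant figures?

I₁ = I₀ cos²(97° − 79°) = I₀ cos²(18°) = 0.9045 I₀.
I₂ = I₁ cos²(37° − 97°) = 0.9045 I₀ · cos²(60°) = 0.2261 I₀.
I₃ = I₂ cos²(7° − 37°) = 0.2261 I₀ · cos²(30°) = 0.1696 I₀.
I₄ = I₃ cos²(51° − 7°) = 0.1696 I₀ · cos²(44°) = 0.08776 I₀.
So 3220 lux = 0.08776 I₀, giving I₀ = 3220/0.08776 = 3.669e+04 lux.

I₀ ≈ 3.67e4 lux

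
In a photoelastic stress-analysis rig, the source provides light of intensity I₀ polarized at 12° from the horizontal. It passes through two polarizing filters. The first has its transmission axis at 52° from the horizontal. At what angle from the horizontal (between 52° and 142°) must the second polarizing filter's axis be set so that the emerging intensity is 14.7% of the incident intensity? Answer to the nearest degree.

θ ≈ 112°

By Malus's law, I₁ = I₀ cos²(52° − 12°) = I₀ cos²(40°) = 0.5868 I₀.
Need I₂/I₀ = 0.147, so cos²(θ − 52°) = 0.147 / 0.5868 = 0.2505.
θ − 52° = arccos(√0.2505) = 60.0°, giving θ ≈ 52 + 60.0 = 112.0°.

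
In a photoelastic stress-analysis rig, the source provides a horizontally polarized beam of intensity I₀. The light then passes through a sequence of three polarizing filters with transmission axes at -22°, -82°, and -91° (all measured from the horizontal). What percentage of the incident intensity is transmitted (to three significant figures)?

≈ 21.0%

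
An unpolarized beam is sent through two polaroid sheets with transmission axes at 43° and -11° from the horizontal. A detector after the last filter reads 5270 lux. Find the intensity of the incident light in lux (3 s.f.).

I₀ ≈ 3.05e4 lux

Unpolarized light through the first polarizer → I₁ = ½ I₀, now polarized at 43°.
I₂ = I₁ cos²(-11° − 43°) = 0.5 I₀ · cos²(54°) = 0.1727 I₀.
So 5270 lux = 0.1727 I₀, giving I₀ = 5270/0.1727 = 3.051e+04 lux.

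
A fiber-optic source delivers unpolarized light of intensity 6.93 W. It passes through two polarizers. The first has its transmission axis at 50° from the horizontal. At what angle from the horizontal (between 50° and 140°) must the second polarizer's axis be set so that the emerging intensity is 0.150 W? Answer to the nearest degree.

Unpolarized light through the first polarizer → I₁ = ½ I₀, now polarized at 50°.
Target fraction: 0.150 / 6.93 W = 0.02165 of I₀.
Need I₂/I₀ = 0.02165, so cos²(θ − 50°) = 0.02165 / 0.5 = 0.04329.
θ − 50° = arccos(√0.04329) = 78.0°, giving θ ≈ 50 + 78.0 = 128.0°.

θ ≈ 128°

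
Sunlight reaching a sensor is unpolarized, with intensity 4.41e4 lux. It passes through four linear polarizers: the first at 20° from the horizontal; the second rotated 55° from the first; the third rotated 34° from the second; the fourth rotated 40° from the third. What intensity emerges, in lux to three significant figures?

Unpolarized light through the first polarizer → I₁ = 4.41e4 lux/2 = 2.205e+04 lux, polarized at 20°.
I₂ = I₁ · cos²(55°) = 2.205e+04 · 0.329 = 7254 lux.
I₃ = I₂ · cos²(34°) = 7254 · 0.6873 = 4986 lux.
I₄ = I₃ · cos²(40°) = 4986 · 0.5868 = 2926 lux.

I ≈ 2930 lux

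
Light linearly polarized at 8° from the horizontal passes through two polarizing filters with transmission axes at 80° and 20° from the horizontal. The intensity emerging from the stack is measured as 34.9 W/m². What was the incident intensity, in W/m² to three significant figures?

By Malus's law, I₁ = I₀ cos²(80° − 8°) = I₀ cos²(72°) = 0.09549 I₀.
I₂ = I₁ cos²(20° − 80°) = 0.09549 I₀ · cos²(60°) = 0.02387 I₀.
So 34.9 W/m² = 0.02387 I₀, giving I₀ = 34.9/0.02387 = 1462 W/m².

I₀ ≈ 1460 W/m²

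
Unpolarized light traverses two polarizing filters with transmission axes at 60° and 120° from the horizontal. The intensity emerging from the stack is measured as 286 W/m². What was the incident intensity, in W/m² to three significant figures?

I₀ ≈ 2290 W/m²

Unpolarized light through the first polarizer → I₁ = ½ I₀, now polarized at 60°.
I₂ = I₁ cos²(120° − 60°) = 0.5 I₀ · cos²(60°) = 0.125 I₀.
So 286 W/m² = 0.125 I₀, giving I₀ = 286/0.125 = 2288 W/m².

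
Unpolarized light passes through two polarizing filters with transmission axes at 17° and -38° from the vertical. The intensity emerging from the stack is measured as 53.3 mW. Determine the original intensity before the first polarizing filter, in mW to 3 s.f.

I₀ ≈ 324 mW

Unpolarized light through the first polarizer → I₁ = ½ I₀, now polarized at 17°.
I₂ = I₁ cos²(-38° − 17°) = 0.5 I₀ · cos²(55°) = 0.1645 I₀.
So 53.3 mW = 0.1645 I₀, giving I₀ = 53.3/0.1645 = 324 mW.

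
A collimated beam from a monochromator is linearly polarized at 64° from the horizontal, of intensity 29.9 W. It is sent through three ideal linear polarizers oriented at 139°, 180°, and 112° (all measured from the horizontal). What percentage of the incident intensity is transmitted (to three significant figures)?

≈ 0.535%

I₁ = 29.9 W · cos²(75°) = 2.003 W.
I₂ = I₁ · cos²(41°) = 2.003 · 0.5696 = 1.141 W.
I₃ = I₂ · cos²(68°) = 1.141 · 0.1403 = 0.1601 W.
That is 0.5354% of the incident intensity.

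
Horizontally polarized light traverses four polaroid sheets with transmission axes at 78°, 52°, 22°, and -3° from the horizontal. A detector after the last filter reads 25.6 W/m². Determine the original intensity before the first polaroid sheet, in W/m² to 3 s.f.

I₁ = I₀ cos²(78° − 0°) = I₀ cos²(78°) = 0.04323 I₀.
I₂ = I₁ cos²(52° − 78°) = 0.04323 I₀ · cos²(26°) = 0.03492 I₀.
I₃ = I₂ cos²(22° − 52°) = 0.03492 I₀ · cos²(30°) = 0.02619 I₀.
I₄ = I₃ cos²(-3° − 22°) = 0.02619 I₀ · cos²(25°) = 0.02151 I₀.
So 25.6 W/m² = 0.02151 I₀, giving I₀ = 25.6/0.02151 = 1190 W/m².

I₀ ≈ 1190 W/m²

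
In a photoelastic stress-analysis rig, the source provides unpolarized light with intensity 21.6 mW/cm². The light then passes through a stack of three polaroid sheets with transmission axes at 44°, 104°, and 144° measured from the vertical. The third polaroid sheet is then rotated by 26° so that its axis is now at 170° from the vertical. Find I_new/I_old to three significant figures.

I_new/I_old ≈ 0.282

Before rotation:
Unpolarized light through the first polarizer → I₁ = ½ I₀, now polarized at 44°.
I₂ = I₁ cos²(104° − 44°) = 0.5 I₀ · cos²(60°) = 0.125 I₀.
I₃ = I₂ cos²(144° − 104°) = 0.125 I₀ · cos²(40°) = 0.07335 I₀.
After rotation:
Unpolarized light through the first polarizer → I₁ = ½ I₀, now polarized at 44°.
I₂ = I₁ cos²(104° − 44°) = 0.5 I₀ · cos²(60°) = 0.125 I₀.
I₃ = I₂ cos²(170° − 104°) = 0.125 I₀ · cos²(66°) = 0.02068 I₀.
Ratio = 0.02068 / 0.07335 = 0.2819.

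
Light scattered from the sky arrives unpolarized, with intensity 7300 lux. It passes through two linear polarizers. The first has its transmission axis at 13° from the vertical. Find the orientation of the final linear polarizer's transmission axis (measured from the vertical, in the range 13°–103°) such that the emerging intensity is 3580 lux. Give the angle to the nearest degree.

Unpolarized light through the first polarizer → I₁ = ½ I₀, now polarized at 13°.
Target fraction: 3580 / 7300 lux = 0.4904 of I₀.
Need I₂/I₀ = 0.4904, so cos²(θ − 13°) = 0.4904 / 0.5 = 0.9808.
θ − 13° = arccos(√0.9808) = 8.0°, giving θ ≈ 13 + 8.0 = 21.0°.

θ ≈ 21°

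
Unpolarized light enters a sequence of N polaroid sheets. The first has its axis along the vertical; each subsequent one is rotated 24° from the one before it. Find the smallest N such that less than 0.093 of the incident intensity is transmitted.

First polarizer halves the unpolarized light: factor 1/2.
Each further stage multiplies by cos²(24°) = 0.8346.
After N polarizers: T = 0.5·0.8346^(N−1). Require T < 0.093 ⇒ N−1 > ln(0.093/0.5)/ln(0.8346) = 9.30, so N−1 ≥ 10 and N = 11.
Check: N=11 gives T = 0.08195 < 0.093; N=10 gives T = 0.0982.

N = 11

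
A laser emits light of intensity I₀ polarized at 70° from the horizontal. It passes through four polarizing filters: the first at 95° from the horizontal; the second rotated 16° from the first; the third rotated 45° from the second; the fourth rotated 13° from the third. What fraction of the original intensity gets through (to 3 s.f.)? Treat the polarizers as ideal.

≈ 0.360 I₀

I₁ = I₀ cos²(95° − 70°) = I₀ cos²(25°) = 0.8214 I₀.
I₂ = I₁ cos²(16°) = 0.8214 · 0.924 I₀ = 0.759 I₀.
I₃ = I₂ cos²(45°) = 0.759 · 0.5 I₀ = 0.3795 I₀.
I₄ = I₃ cos²(13°) = 0.3795 · 0.9494 I₀ = 0.3603 I₀.
Transmitted fraction = 0.3603.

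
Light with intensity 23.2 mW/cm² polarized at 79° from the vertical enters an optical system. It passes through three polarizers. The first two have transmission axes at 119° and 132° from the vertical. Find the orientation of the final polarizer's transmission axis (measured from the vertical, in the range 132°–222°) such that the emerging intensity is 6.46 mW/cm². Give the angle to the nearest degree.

θ ≈ 177°

I₁ = I₀ cos²(119° − 79°) = I₀ cos²(40°) = 0.5868 I₀.
I₂ = I₁ cos²(132° − 119°) = 0.5868 I₀ · cos²(13°) = 0.5571 I₀.
Target fraction: 6.46 / 23.2 mW/cm² = 0.2784 of I₀.
Need I₃/I₀ = 0.2784, so cos²(θ − 132°) = 0.2784 / 0.5571 = 0.4998.
θ − 132° = arccos(√0.4998) = 45.0°, giving θ ≈ 132 + 45.0 = 177.0°.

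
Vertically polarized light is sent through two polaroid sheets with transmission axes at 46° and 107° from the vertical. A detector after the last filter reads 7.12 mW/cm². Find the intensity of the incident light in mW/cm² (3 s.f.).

I₁ = I₀ cos²(46° − 0°) = I₀ cos²(46°) = 0.4826 I₀.
I₂ = I₁ cos²(107° − 46°) = 0.4826 I₀ · cos²(61°) = 0.1134 I₀.
So 7.12 mW/cm² = 0.1134 I₀, giving I₀ = 7.12/0.1134 = 62.78 mW/cm².

I₀ ≈ 62.8 mW/cm²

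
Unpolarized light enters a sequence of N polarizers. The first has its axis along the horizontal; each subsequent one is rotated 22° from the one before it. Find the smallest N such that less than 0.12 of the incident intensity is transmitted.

N = 11

First polarizer halves the unpolarized light: factor 1/2.
Each further stage multiplies by cos²(22°) = 0.8597.
After N polarizers: T = 0.5·0.8597^(N−1). Require T < 0.12 ⇒ N−1 > ln(0.12/0.5)/ln(0.8597) = 9.44, so N−1 ≥ 10 and N = 11.
Check: N=11 gives T = 0.1102 < 0.12; N=10 gives T = 0.1282.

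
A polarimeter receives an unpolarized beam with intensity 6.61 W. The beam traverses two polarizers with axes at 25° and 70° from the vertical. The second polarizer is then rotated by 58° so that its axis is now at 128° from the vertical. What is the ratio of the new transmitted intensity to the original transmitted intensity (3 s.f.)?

Before rotation:
Unpolarized light through the first polarizer → I₁ = ½ I₀, now polarized at 25°.
I₂ = I₁ cos²(70° − 25°) = 0.5 I₀ · cos²(45°) = 0.25 I₀.
After rotation:
Unpolarized light through the first polarizer → I₁ = ½ I₀, now polarized at 25°.
Angle between axes 1 and 2: 77°. I₂ = 0.5 I₀ · cos²(77°) = 0.0253 I₀.
Ratio = 0.0253 / 0.25 = 0.1012.

I_new/I_old ≈ 0.101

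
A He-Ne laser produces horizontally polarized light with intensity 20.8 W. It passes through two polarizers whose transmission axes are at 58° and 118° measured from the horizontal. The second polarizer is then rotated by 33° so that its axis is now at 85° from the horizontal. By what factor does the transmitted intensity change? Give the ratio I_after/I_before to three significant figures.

Before rotation:
By Malus's law, I₁ = I₀ cos²(58° − 0°) = I₀ cos²(58°) = 0.2808 I₀.
I₂ = I₁ cos²(118° − 58°) = 0.2808 I₀ · cos²(60°) = 0.0702 I₀.
After rotation:
I₁ = I₀ cos²(58° − 0°) = I₀ cos²(58°) = 0.2808 I₀.
I₂ = I₁ cos²(85° − 58°) = 0.2808 I₀ · cos²(27°) = 0.2229 I₀.
Ratio = 0.2229 / 0.0702 = 3.176.

I_new/I_old ≈ 3.18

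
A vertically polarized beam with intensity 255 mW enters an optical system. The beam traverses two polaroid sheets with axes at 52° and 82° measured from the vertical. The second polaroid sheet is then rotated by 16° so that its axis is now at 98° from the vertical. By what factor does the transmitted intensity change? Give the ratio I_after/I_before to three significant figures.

I_new/I_old ≈ 0.643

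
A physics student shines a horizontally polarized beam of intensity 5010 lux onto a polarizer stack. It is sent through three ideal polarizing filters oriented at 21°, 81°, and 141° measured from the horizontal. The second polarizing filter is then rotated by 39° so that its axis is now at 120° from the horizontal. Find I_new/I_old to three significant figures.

I_new/I_old ≈ 0.341

Before rotation:
I₁ = I₀ cos²(21° − 0°) = I₀ cos²(21°) = 0.8716 I₀.
I₂ = I₁ cos²(81° − 21°) = 0.8716 I₀ · cos²(60°) = 0.2179 I₀.
I₃ = I₂ cos²(141° − 81°) = 0.2179 I₀ · cos²(60°) = 0.05447 I₀.
After rotation:
I₁ = I₀ cos²(21° − 0°) = I₀ cos²(21°) = 0.8716 I₀.
Angle between axes 1 and 2: 81°. I₂ = 0.8716 I₀ · cos²(81°) = 0.02133 I₀.
I₃ = I₂ cos²(141° − 120°) = 0.02133 I₀ · cos²(21°) = 0.01859 I₀.
Ratio = 0.01859 / 0.05447 = 0.3413.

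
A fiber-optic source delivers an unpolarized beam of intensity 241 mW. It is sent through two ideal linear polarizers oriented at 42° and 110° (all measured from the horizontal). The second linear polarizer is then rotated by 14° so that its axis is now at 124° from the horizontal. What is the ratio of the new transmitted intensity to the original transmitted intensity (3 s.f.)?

I_new/I_old ≈ 0.138

Before rotation:
Unpolarized light through the first polarizer → I₁ = ½ I₀, now polarized at 42°.
I₂ = I₁ cos²(110° − 42°) = 0.5 I₀ · cos²(68°) = 0.07017 I₀.
After rotation:
Unpolarized light through the first polarizer → I₁ = ½ I₀, now polarized at 42°.
I₂ = I₁ cos²(124° − 42°) = 0.5 I₀ · cos²(82°) = 0.009685 I₀.
Ratio = 0.009685 / 0.07017 = 0.138.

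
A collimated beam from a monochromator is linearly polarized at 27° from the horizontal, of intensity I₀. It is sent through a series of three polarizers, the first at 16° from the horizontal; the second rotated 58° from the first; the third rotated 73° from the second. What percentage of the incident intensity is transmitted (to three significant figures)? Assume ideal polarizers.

≈ 2.31%

By Malus's law, I₁ = I₀ cos²(16° − 27°) = I₀ cos²(11°) = 0.9636 I₀.
I₂ = I₁ cos²(58°) = 0.9636 · 0.2808 I₀ = 0.2706 I₀.
I₃ = I₂ cos²(73°) = 0.2706 · 0.08548 I₀ = 0.02313 I₀.
That is 2.313% of the incident intensity.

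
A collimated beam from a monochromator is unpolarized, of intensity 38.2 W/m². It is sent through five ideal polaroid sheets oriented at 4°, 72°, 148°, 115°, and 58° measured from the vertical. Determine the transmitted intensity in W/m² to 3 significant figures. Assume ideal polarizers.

Unpolarized light through the first polarizer → I₁ = 38.2 W/m²/2 = 19.1 W/m², polarized at 4°.
I₂ = I₁ · cos²(68°) = 19.1 · 0.1403 = 2.68 W/m².
I₃ = I₂ · cos²(76°) = 2.68 · 0.05853 = 0.1569 W/m².
I₄ = I₃ · cos²(33°) = 0.1569 · 0.7034 = 0.1103 W/m².
I₅ = I₄ · cos²(57°) = 0.1103 · 0.2966 = 0.03273 W/m².

I ≈ 0.0327 W/m²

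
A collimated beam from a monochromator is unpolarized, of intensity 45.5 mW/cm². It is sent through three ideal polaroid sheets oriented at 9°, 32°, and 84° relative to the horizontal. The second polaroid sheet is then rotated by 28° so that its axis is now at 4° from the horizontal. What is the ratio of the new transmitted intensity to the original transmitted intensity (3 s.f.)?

Before rotation:
Unpolarized light through the first polarizer → I₁ = ½ I₀, now polarized at 9°.
I₂ = I₁ cos²(32° − 9°) = 0.5 I₀ · cos²(23°) = 0.4237 I₀.
I₃ = I₂ cos²(84° − 32°) = 0.4237 I₀ · cos²(52°) = 0.1606 I₀.
After rotation:
Unpolarized light through the first polarizer → I₁ = ½ I₀, now polarized at 9°.
I₂ = I₁ cos²(4° − 9°) = 0.5 I₀ · cos²(5°) = 0.4962 I₀.
I₃ = I₂ cos²(84° − 4°) = 0.4962 I₀ · cos²(80°) = 0.01496 I₀.
Ratio = 0.01496 / 0.1606 = 0.09317.

I_new/I_old ≈ 0.0932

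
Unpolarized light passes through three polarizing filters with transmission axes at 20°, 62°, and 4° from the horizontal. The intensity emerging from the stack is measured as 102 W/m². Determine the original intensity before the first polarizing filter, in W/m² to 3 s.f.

Unpolarized light through the first polarizer → I₁ = ½ I₀, now polarized at 20°.
I₂ = I₁ cos²(62° − 20°) = 0.5 I₀ · cos²(42°) = 0.2761 I₀.
I₃ = I₂ cos²(4° − 62°) = 0.2761 I₀ · cos²(58°) = 0.07754 I₀.
So 102 W/m² = 0.07754 I₀, giving I₀ = 102/0.07754 = 1315 W/m².

I₀ ≈ 1320 W/m²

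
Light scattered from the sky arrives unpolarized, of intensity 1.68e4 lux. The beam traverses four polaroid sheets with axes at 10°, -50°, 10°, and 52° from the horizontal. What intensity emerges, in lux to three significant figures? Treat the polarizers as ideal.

Unpolarized light through the first polarizer → I₁ = 1.68e4 lux/2 = 8400 lux, polarized at 10°.
I₂ = I₁ · cos²(60°) = 8400 · 0.25 = 2100 lux.
I₃ = I₂ · cos²(60°) = 2100 · 0.25 = 525 lux.
I₄ = I₃ · cos²(42°) = 525 · 0.5523 = 289.9 lux.

I ≈ 290 lux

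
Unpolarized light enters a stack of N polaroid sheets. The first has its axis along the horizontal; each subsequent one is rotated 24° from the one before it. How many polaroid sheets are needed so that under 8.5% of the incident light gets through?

First polarizer halves the unpolarized light: factor 1/2.
Each further stage multiplies by cos²(24°) = 0.8346.
After N polarizers: T = 0.5·0.8346^(N−1). Require T < 0.085 ⇒ N−1 > ln(0.085/0.5)/ln(0.8346) = 9.80, so N−1 ≥ 10 and N = 11.
Check: N=11 gives T = 0.08195 < 0.085; N=10 gives T = 0.0982.

N = 11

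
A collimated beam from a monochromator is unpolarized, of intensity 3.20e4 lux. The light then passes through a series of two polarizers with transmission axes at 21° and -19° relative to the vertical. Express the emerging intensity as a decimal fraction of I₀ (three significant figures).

I/I₀ ≈ 0.293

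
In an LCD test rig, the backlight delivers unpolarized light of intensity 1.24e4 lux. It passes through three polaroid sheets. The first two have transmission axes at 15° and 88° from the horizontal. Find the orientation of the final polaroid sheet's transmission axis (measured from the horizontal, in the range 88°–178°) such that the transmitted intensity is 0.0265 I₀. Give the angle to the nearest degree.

θ ≈ 126°

Unpolarized light through the first polarizer → I₁ = ½ I₀, now polarized at 15°.
I₂ = I₁ cos²(88° − 15°) = 0.5 I₀ · cos²(73°) = 0.04274 I₀.
Need I₃/I₀ = 0.0265, so cos²(θ − 88°) = 0.0265 / 0.04274 = 0.62.
θ − 88° = arccos(√0.62) = 38.1°, giving θ ≈ 88 + 38.1 = 126.1°.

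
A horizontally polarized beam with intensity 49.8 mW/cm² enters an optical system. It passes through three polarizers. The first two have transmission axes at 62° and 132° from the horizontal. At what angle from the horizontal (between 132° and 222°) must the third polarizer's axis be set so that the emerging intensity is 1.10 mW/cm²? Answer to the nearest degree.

By Malus's law, I₁ = I₀ cos²(62° − 0°) = I₀ cos²(62°) = 0.2204 I₀.
I₂ = I₁ cos²(132° − 62°) = 0.2204 I₀ · cos²(70°) = 0.02578 I₀.
Target fraction: 1.10 / 49.8 mW/cm² = 0.02209 of I₀.
Need I₃/I₀ = 0.02209, so cos²(θ − 132°) = 0.02209 / 0.02578 = 0.8567.
θ − 132° = arccos(√0.8567) = 22.2°, giving θ ≈ 132 + 22.2 = 154.2°.

θ ≈ 154°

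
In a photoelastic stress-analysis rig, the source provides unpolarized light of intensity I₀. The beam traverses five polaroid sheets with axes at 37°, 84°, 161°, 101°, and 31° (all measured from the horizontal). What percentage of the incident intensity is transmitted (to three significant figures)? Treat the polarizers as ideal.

≈ 0.0344%

Unpolarized light through the first polarizer → I₁ = ½ I₀, now polarized at 37°.
I₂ = I₁ cos²(84° − 37°) = 0.5 I₀ · cos²(47°) = 0.2326 I₀.
I₃ = I₂ cos²(161° − 84°) = 0.2326 I₀ · cos²(77°) = 0.01177 I₀.
I₄ = I₃ cos²(101° − 161°) = 0.01177 I₀ · cos²(60°) = 0.002942 I₀.
I₅ = I₄ cos²(31° − 101°) = 0.002942 I₀ · cos²(70°) = 0.0003442 I₀.
That is 0.03442% of the incident intensity.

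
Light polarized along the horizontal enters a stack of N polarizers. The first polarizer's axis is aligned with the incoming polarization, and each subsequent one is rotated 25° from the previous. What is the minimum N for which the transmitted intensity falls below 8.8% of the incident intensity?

N = 14

First polarizer is aligned with the polarization: full transmission.
Each further stage multiplies by cos²(25°) = 0.8214.
After N polarizers: T = 0.8214^(N−1). Require T < 0.088 ⇒ N−1 > ln(0.088)/ln(0.8214) = 12.35, so N−1 ≥ 13 and N = 14.
Check: N=14 gives T = 0.07748 < 0.088; N=13 gives T = 0.09432.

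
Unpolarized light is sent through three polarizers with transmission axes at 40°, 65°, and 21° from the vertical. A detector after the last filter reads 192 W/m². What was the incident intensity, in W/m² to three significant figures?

Unpolarized light through the first polarizer → I₁ = ½ I₀, now polarized at 40°.
I₂ = I₁ cos²(65° − 40°) = 0.5 I₀ · cos²(25°) = 0.4107 I₀.
I₃ = I₂ cos²(21° − 65°) = 0.4107 I₀ · cos²(44°) = 0.2125 I₀.
So 192 W/m² = 0.2125 I₀, giving I₀ = 192/0.2125 = 903.5 W/m².

I₀ ≈ 903 W/m²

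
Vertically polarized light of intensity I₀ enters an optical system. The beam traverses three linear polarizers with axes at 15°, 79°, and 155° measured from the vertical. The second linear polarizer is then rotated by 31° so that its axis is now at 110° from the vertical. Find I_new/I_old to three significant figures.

I_new/I_old ≈ 0.338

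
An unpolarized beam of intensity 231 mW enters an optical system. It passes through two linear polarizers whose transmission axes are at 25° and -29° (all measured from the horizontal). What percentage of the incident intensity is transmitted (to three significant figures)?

≈ 17.3%

Unpolarized light through the first polarizer → I₁ = 231 mW/2 = 115.5 mW, polarized at 25°.
I₂ = I₁ · cos²(54°) = 115.5 · 0.3455 = 39.9 mW.
That is 17.27% of the incident intensity.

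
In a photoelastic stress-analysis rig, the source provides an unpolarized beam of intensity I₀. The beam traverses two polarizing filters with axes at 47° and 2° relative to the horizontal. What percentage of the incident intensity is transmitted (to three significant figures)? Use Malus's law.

≈ 25.0%

Unpolarized light through the first polarizer → I₁ = ½ I₀, now polarized at 47°.
I₂ = I₁ cos²(2° − 47°) = 0.5 I₀ · cos²(45°) = 0.25 I₀.
That is 25% of the incident intensity.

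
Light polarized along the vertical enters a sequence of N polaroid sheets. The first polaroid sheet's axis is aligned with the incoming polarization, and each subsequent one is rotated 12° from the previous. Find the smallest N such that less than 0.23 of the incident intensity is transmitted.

First polarizer is aligned with the polarization: full transmission.
Each further stage multiplies by cos²(12°) = 0.9568.
After N polarizers: T = 0.9568^(N−1). Require T < 0.23 ⇒ N−1 > ln(0.23)/ln(0.9568) = 33.26, so N−1 ≥ 34 and N = 35.
Check: N=35 gives T = 0.2226 < 0.23; N=34 gives T = 0.2326.

N = 35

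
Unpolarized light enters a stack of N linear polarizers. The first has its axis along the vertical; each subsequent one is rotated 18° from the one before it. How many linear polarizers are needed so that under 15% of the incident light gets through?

N = 13

First polarizer halves the unpolarized light: factor 1/2.
Each further stage multiplies by cos²(18°) = 0.9045.
After N polarizers: T = 0.5·0.9045^(N−1). Require T < 0.15 ⇒ N−1 > ln(0.15/0.5)/ln(0.9045) = 12.00, so N−1 ≥ 12 and N = 13.
Check: N=13 gives T = 0.1499 < 0.15; N=12 gives T = 0.1658.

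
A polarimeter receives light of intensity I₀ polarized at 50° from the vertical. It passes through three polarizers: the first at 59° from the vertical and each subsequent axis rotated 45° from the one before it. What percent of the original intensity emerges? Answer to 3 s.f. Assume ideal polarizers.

By Malus's law, I₁ = I₀ cos²(59° − 50°) = I₀ cos²(9°) = 0.9755 I₀.
I₂ = I₁ cos²(45°) = 0.9755 · 0.5 I₀ = 0.4878 I₀.
I₃ = I₂ cos²(45°) = 0.4878 · 0.5 I₀ = 0.2439 I₀.
That is 24.39% of the incident intensity.

≈ 24.4%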